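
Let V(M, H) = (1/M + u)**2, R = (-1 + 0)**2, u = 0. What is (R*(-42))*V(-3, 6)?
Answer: -14/3 ≈ -4.6667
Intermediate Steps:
R = 1 (R = (-1)**2 = 1)
V(M, H) = M**(-2) (V(M, H) = (1/M + 0)**2 = (1/M)**2 = M**(-2))
(R*(-42))*V(-3, 6) = (1*(-42))/(-3)**2 = -42*1/9 = -14/3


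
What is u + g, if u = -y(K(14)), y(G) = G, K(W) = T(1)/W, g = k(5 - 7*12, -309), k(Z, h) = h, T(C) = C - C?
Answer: -309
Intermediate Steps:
T(C) = 0
g = -309
K(W) = 0 (K(W) = 0/W = 0)
u = 0 (u = -1*0 = 0)
u + g = 0 - 309 = -309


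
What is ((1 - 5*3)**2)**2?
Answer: 38416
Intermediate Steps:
((1 - 5*3)**2)**2 = ((1 - 15)**2)**2 = ((-14)**2)**2 = 196**2 = 38416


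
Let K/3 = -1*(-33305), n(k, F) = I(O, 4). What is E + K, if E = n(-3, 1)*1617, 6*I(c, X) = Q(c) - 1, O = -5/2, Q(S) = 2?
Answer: 200369/2 ≈ 1.0018e+5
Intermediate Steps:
O = -5/2 (O = -5*½ = -5/2 ≈ -2.5000)
I(c, X) = ⅙ (I(c, X) = (2 - 1)/6 = (⅙)*1 = ⅙)
n(k, F) = ⅙
K = 99915 (K = 3*(-1*(-33305)) = 3*33305 = 99915)
E = 539/2 (E = (⅙)*1617 = 539/2 ≈ 269.50)
E + K = 539/2 + 99915 = 200369/2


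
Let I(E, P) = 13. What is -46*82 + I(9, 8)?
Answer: -3759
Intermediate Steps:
-46*82 + I(9, 8) = -46*82 + 13 = -3772 + 13 = -3759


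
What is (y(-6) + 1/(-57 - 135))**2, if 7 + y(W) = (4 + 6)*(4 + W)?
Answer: 26884225/36864 ≈ 729.28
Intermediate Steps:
y(W) = 33 + 10*W (y(W) = -7 + (4 + 6)*(4 + W) = -7 + 10*(4 + W) = -7 + (40 + 10*W) = 33 + 10*W)
(y(-6) + 1/(-57 - 135))**2 = ((33 + 10*(-6)) + 1/(-57 - 135))**2 = ((33 - 60) + 1/(-192))**2 = (-27 - 1/192)**2 = (-5185/192)**2 = 26884225/36864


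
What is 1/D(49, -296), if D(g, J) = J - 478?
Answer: -1/774 ≈ -0.0012920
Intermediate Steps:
D(g, J) = -478 + J
1/D(49, -296) = 1/(-478 - 296) = 1/(-774) = -1/774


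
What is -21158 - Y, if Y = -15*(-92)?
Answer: -22538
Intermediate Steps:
Y = 1380
-21158 - Y = -21158 - 1*1380 = -21158 - 1380 = -22538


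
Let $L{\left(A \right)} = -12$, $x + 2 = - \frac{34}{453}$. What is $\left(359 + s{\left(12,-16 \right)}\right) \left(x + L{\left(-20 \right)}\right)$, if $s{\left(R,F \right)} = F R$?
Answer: $- \frac{1064792}{453} \approx -2350.5$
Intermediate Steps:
$x = - \frac{940}{453}$ ($x = -2 - \frac{34}{453} = - \frac{940}{453} \approx -2.0751$)
$\left(359 + s{\left(12,-16 \right)}\right) \left(x + L{\left(-20 \right)}\right) = \left(359 - 192\right) \left(- \frac{940}{453} - 12\right) = \left(359 - 192\right) \left(- \frac{6376}{453}\right) = 167 \left(- \frac{6376}{453}\right) = - \frac{1064792}{453}$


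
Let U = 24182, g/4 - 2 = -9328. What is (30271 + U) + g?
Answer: 17149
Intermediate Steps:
g = -37304 (g = 8 + 4*(-9328) = 8 - 37312 = -37304)
(30271 + U) + g = (30271 + 24182) - 37304 = 54453 - 37304 = 17149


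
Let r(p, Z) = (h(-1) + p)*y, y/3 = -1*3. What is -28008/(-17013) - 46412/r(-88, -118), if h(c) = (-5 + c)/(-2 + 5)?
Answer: -127820146/2296755 ≈ -55.652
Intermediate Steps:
y = -9 (y = 3*(-1*3) = 3*(-3) = -9)
h(c) = -5/3 + c/3 (h(c) = (-5 + c)/3 = (-5 + c)*(⅓) = -5/3 + c/3)
r(p, Z) = 18 - 9*p (r(p, Z) = ((-5/3 + (⅓)*(-1)) + p)*(-9) = ((-5/3 - ⅓) + p)*(-9) = (-2 + p)*(-9) = 18 - 9*p)
-28008/(-17013) - 46412/r(-88, -118) = -28008/(-17013) - 46412/(18 - 9*(-88)) = -28008*(-1/17013) - 46412/(18 + 792) = 9336/5671 - 46412/810 = 9336/5671 - 46412*1/810 = 9336/5671 - 23206/405 = -127820146/2296755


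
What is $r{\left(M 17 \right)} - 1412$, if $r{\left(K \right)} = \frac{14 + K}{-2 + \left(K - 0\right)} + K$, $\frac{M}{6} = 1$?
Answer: $- \frac{32721}{25} \approx -1308.8$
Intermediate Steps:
$M = 6$ ($M = 6 \cdot 1 = 6$)
$r{\left(K \right)} = K + \frac{14 + K}{-2 + K}$ ($r{\left(K \right)} = \frac{14 + K}{-2 + \left(K + 0\right)} + K = \frac{14 + K}{-2 + K} + K = K + \frac{14 + K}{-2 + K}$)
$r{\left(M 17 \right)} - 1412 = \frac{14 + \left(6 \cdot 17\right)^{2} - 6 \cdot 17}{-2 + 6 \cdot 17} - 1412 = \frac{14 + 102^{2} - 102}{-2 + 102} - 1412 = \frac{14 + 10404 - 102}{100} - 1412 = \frac{1}{100} \cdot 10316 - 1412 = \frac{2579}{25} - 1412 = - \frac{32721}{25}$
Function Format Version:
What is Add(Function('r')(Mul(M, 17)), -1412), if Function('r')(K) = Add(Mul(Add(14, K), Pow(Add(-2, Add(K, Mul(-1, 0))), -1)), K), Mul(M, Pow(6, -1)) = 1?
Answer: Rational(-32721, 25) ≈ -1308.8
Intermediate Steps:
M = 6 (M = Mul(6, 1) = 6)
Function('r')(K) = Add(K, Mul(Pow(Add(-2, K), -1), Add(14, K))) (Function('r')(K) = Add(Mul(Add(14, K), Pow(Add(-2, Add(K, 0)), -1)), K) = Add(Mul(Add(14, K), Pow(Add(-2, K), -1)), K) = Add(Mul(Pow(Add(-2, K), -1), Add(14, K)), K) = Add(K, Mul(Pow(Add(-2, K), -1), Add(14, K))))
Add(Function('r')(Mul(M, 17)), -1412) = Add(Mul(Pow(Add(-2, Mul(6, 17)), -1), Add(14, Pow(Mul(6, 17), 2), Mul(-1, Mul(6, 17)))), -1412) = Add(Mul(Pow(Add(-2, 102), -1), Add(14, Pow(102, 2), Mul(-1, 102))), -1412) = Add(Mul(Pow(100, -1), Add(14, 10404, -102)), -1412) = Add(Mul(Rational(1, 100), 10316), -1412) = Add(Rational(2579, 25), -1412) = Rational(-32721, 25)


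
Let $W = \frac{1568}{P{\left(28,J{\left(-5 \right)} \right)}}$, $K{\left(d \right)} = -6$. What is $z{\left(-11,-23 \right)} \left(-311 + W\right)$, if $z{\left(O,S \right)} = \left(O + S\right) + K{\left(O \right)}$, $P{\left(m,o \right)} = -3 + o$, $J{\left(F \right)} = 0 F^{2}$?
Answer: $\frac{100040}{3} \approx 33347.0$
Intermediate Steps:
$J{\left(F \right)} = 0$
$z{\left(O,S \right)} = -6 + O + S$ ($z{\left(O,S \right)} = \left(O + S\right) - 6 = -6 + O + S$)
$W = - \frac{1568}{3}$ ($W = \frac{1568}{-3 + 0} = \frac{1568}{-3} = 1568 \left(- \frac{1}{3}\right) = - \frac{1568}{3} \approx -522.67$)
$z{\left(-11,-23 \right)} \left(-311 + W\right) = \left(-6 - 11 - 23\right) \left(-311 - \frac{1568}{3}\right) = \left(-40\right) \left(- \frac{2501}{3}\right) = \frac{100040}{3}$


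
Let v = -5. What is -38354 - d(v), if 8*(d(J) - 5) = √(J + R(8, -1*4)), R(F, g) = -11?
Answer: -38359 - I/2 ≈ -38359.0 - 0.5*I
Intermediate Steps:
d(J) = 5 + √(-11 + J)/8 (d(J) = 5 + √(J - 11)/8 = 5 + √(-11 + J)/8)
-38354 - d(v) = -38354 - (5 + √(-11 - 5)/8) = -38354 - (5 + √(-16)/8) = -38354 - (5 + (4*I)/8) = -38354 - (5 + I/2) = -38354 + (-5 - I/2) = -38359 - I/2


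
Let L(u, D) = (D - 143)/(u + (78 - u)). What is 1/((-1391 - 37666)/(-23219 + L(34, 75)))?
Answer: 905575/1523223 ≈ 0.59451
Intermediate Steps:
L(u, D) = -11/6 + D/78 (L(u, D) = (-143 + D)/78 = (-143 + D)*(1/78) = -11/6 + D/78)
1/((-1391 - 37666)/(-23219 + L(34, 75))) = 1/((-1391 - 37666)/(-23219 + (-11/6 + (1/78)*75))) = 1/(-39057/(-23219 + (-11/6 + 25/26))) = 1/(-39057/(-23219 - 34/39)) = 1/(-39057/(-905575/39)) = 1/(-39057*(-39/905575)) = 1/(1523223/905575) = 905575/1523223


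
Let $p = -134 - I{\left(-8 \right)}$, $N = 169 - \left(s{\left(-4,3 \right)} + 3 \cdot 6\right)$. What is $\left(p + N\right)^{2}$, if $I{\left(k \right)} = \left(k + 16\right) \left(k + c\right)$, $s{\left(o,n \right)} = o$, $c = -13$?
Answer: $35721$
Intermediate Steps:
$I{\left(k \right)} = \left(-13 + k\right) \left(16 + k\right)$ ($I{\left(k \right)} = \left(k + 16\right) \left(k - 13\right) = \left(16 + k\right) \left(-13 + k\right) = \left(-13 + k\right) \left(16 + k\right)$)
$N = 155$ ($N = 169 - \left(-4 + 3 \cdot 6\right) = 169 - \left(-4 + 18\right) = 169 - 14 = 155$)
$p = 34$ ($p = -134 - \left(-208 + \left(-8\right)^{2} + 3 \left(-8\right)\right) = -134 - \left(-208 + 64 - 24\right) = -134 - -168 = -134 + 168 = 34$)
$\left(p + N\right)^{2} = \left(34 + 155\right)^{2} = 189^{2} = 35721$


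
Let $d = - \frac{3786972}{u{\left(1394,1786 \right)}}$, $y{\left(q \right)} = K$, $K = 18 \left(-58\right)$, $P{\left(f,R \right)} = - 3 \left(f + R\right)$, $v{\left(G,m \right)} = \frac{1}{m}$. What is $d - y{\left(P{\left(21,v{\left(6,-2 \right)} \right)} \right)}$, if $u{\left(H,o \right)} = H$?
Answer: $- \frac{1165818}{697} \approx -1672.6$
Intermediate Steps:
$P{\left(f,R \right)} = - 3 R - 3 f$ ($P{\left(f,R \right)} = - 3 \left(R + f\right) = - 3 R - 3 f$)
$K = -1044$
$y{\left(q \right)} = -1044$
$d = - \frac{1893486}{697}$ ($d = - \frac{3786972}{1394} = \left(-3786972\right) \frac{1}{1394} = - \frac{1893486}{697} \approx -2716.6$)
$d - y{\left(P{\left(21,v{\left(6,-2 \right)} \right)} \right)} = - \frac{1893486}{697} - -1044 = - \frac{1893486}{697} + 1044 = - \frac{1165818}{697}$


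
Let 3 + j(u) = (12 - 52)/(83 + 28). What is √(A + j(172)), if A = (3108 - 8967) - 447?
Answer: I*√77737629/111 ≈ 79.432*I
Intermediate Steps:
A = -6306 (A = -5859 - 447 = -6306)
j(u) = -373/111 (j(u) = -3 + (12 - 52)/(83 + 28) = -3 - 40/111 = -373/111)
√(A + j(172)) = √(-6306 - 373/111) = √(-700339/111) = I*√77737629/111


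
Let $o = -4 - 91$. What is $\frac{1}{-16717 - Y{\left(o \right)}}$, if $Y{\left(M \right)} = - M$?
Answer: $- \frac{1}{16812} \approx -5.9481 \cdot 10^{-5}$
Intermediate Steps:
$o = -95$ ($o = -4 - 91 = -95$)
$\frac{1}{-16717 - Y{\left(o \right)}} = \frac{1}{-16717 - \left(-1\right) \left(-95\right)} = \frac{1}{-16717 - 95} = \frac{1}{-16812} = - \frac{1}{16812}$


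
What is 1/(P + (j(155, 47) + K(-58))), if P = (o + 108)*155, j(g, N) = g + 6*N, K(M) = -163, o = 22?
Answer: 1/20424 ≈ 4.8962e-5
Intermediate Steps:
P = 20150 (P = (22 + 108)*155 = 130*155 = 20150)
1/(P + (j(155, 47) + K(-58))) = 1/(20150 + ((155 + 6*47) - 163)) = 1/(20150 + ((155 + 282) - 163)) = 1/(20150 + (437 - 163)) = 1/(20150 + 274) = 1/20424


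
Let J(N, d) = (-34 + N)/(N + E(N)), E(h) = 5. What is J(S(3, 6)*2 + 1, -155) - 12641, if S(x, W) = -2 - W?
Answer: -126361/10 ≈ -12636.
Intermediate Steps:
J(N, d) = (-34 + N)/(5 + N) (J(N, d) = (-34 + N)/(N + 5) = (-34 + N)/(5 + N))
J(S(3, 6)*2 + 1, -155) - 12641 = (-34 + ((-2 - 1*6)*2 + 1))/(5 + ((-2 - 1*6)*2 + 1)) - 12641 = (-34 + ((-2 - 6)*2 + 1))/(5 + ((-2 - 6)*2 + 1)) - 12641 = (-34 + (-8*2 + 1))/(5 + (-8*2 + 1)) - 12641 = (-34 + (-16 + 1))/(5 + (-16 + 1)) - 12641 = (-34 - 15)/(5 - 15) - 12641 = -49/(-10) - 12641 = -1/10*(-49) - 12641 = 49/10 - 12641 = -126361/10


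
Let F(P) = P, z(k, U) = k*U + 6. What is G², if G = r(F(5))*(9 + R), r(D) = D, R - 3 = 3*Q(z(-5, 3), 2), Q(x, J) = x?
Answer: 5625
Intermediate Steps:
z(k, U) = 6 + U*k (z(k, U) = U*k + 6 = 6 + U*k)
R = -24 (R = 3 + 3*(6 + 3*(-5)) = 3 + 3*(6 - 15) = 3 + 3*(-9) = 3 - 27 = -24)
G = -75 (G = 5*(9 - 24) = 5*(-15) = -75)
G² = (-75)² = 5625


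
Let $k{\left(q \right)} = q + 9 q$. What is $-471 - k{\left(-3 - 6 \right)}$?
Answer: $-381$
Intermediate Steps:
$k{\left(q \right)} = 10 q$
$-471 - k{\left(-3 - 6 \right)} = -471 - 10 \left(-3 - 6\right) = -471 - 10 \left(-9\right) = -471 - -90 = -471 + 90 = -381$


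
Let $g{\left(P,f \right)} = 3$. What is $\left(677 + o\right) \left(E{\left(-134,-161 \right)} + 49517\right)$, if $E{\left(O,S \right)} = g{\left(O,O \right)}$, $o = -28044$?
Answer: $-1355213840$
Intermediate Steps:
$E{\left(O,S \right)} = 3$
$\left(677 + o\right) \left(E{\left(-134,-161 \right)} + 49517\right) = \left(677 - 28044\right) \left(3 + 49517\right) = \left(-27367\right) 49520 = -1355213840$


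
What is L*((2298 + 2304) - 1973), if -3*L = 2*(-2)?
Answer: 10516/3 ≈ 3505.3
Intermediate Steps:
L = 4/3 (L = -2*(-2)/3 = -1/3*(-4) = 4/3 ≈ 1.3333)
L*((2298 + 2304) - 1973) = 4*((2298 + 2304) - 1973)/3 = 4*(4602 - 1973)/3 = (4/3)*2629 = 10516/3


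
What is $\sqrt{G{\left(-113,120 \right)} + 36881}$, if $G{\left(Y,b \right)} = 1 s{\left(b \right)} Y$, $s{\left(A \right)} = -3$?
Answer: $2 \sqrt{9305} \approx 192.92$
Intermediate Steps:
$G{\left(Y,b \right)} = - 3 Y$ ($G{\left(Y,b \right)} = 1 \left(-3\right) Y = - 3 Y$)
$\sqrt{G{\left(-113,120 \right)} + 36881} = \sqrt{\left(-3\right) \left(-113\right) + 36881} = \sqrt{339 + 36881} = \sqrt{37220} = 2 \sqrt{9305}$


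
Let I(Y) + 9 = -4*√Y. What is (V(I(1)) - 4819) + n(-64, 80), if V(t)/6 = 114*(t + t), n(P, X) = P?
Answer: -22667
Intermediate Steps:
I(Y) = -9 - 4*√Y
V(t) = 1368*t (V(t) = 6*(114*(t + t)) = 6*(114*(2*t)) = 6*(228*t) = 1368*t)
(V(I(1)) - 4819) + n(-64, 80) = (1368*(-9 - 4*√1) - 4819) - 64 = (1368*(-9 - 4*1) - 4819) - 64 = (1368*(-9 - 4) - 4819) - 64 = (1368*(-13) - 4819) - 64 = (-17784 - 4819) - 64 = -22603 - 64 = -22667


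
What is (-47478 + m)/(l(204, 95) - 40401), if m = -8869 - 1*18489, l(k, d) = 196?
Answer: 74836/40205 ≈ 1.8614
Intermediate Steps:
m = -27358 (m = -8869 - 18489 = -27358)
(-47478 + m)/(l(204, 95) - 40401) = (-47478 - 27358)/(196 - 40401) = -74836/(-40205) = -74836*(-1/40205) = 74836/40205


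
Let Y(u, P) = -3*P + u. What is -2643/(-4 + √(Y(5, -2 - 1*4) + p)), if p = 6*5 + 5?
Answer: 2643/(4 - √58) ≈ -730.96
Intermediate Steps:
p = 35 (p = 30 + 5 = 35)
Y(u, P) = u - 3*P
-2643/(-4 + √(Y(5, -2 - 1*4) + p)) = -2643/(-4 + √((5 - 3*(-2 - 1*4)) + 35)) = -2643/(-4 + √((5 - 3*(-2 - 4)) + 35)) = -2643/(-4 + √((5 - 3*(-6)) + 35)) = -2643/(-4 + √((5 + 18) + 35)) = -2643/(-4 + √(23 + 35)) = -2643/(-4 + √58)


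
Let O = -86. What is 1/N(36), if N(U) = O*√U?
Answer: -1/516 ≈ -0.0019380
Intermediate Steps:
N(U) = -86*√U
1/N(36) = 1/(-86*√36) = 1/(-86*6) = 1/(-516) = -1/516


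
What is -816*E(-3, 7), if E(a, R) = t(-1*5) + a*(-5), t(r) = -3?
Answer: -9792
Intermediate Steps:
E(a, R) = -3 - 5*a (E(a, R) = -3 + a*(-5) = -3 - 5*a)
-816*E(-3, 7) = -816*(-3 - 5*(-3)) = -816*(-3 + 15) = -816*12 = -9792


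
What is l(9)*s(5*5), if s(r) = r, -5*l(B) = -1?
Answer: 5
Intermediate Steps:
l(B) = ⅕ (l(B) = -⅕*(-1) = ⅕)
l(9)*s(5*5) = (5*5)/5 = (⅕)*25 = 5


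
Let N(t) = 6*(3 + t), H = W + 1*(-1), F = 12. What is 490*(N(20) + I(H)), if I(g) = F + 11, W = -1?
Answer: 78890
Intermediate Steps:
H = -2 (H = -1 + 1*(-1) = -1 - 1 = -2)
N(t) = 18 + 6*t
I(g) = 23 (I(g) = 12 + 11 = 23)
490*(N(20) + I(H)) = 490*((18 + 6*20) + 23) = 490*((18 + 120) + 23) = 490*(138 + 23) = 490*161 = 78890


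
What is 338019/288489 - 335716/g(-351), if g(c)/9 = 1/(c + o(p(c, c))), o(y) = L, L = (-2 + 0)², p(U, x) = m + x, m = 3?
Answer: 11202360838733/865467 ≈ 1.2944e+7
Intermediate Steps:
p(U, x) = 3 + x
L = 4 (L = (-2)² = 4)
o(y) = 4
g(c) = 9/(4 + c) (g(c) = 9/(c + 4) = 9/(4 + c))
338019/288489 - 335716/g(-351) = 338019/288489 - 335716/(9/(4 - 351)) = 338019*(1/288489) - 335716/(9/(-347)) = 112673/96163 - 335716/(9*(-1/347)) = 112673/96163 - 335716/(-9/347) = 112673/96163 - 335716*(-347/9) = 112673/96163 + 116493452/9 = 11202360838733/865467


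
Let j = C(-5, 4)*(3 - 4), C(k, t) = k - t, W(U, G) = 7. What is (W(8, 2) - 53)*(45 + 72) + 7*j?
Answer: -5319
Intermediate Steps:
j = 9 (j = (-5 - 1*4)*(3 - 4) = (-5 - 4)*(-1) = -9*(-1) = 9)
(W(8, 2) - 53)*(45 + 72) + 7*j = (7 - 53)*(45 + 72) + 7*9 = -46*117 + 63 = -5382 + 63 = -5319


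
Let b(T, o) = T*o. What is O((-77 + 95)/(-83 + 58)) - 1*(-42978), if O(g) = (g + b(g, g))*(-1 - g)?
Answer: 671532132/15625 ≈ 42978.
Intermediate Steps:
O(g) = (-1 - g)*(g + g²) (O(g) = (g + g*g)*(-1 - g) = (g + g²)*(-1 - g) = (-1 - g)*(g + g²))
O((-77 + 95)/(-83 + 58)) - 1*(-42978) = ((-77 + 95)/(-83 + 58))*(-1 - ((-77 + 95)/(-83 + 58))² - 2*(-77 + 95)/(-83 + 58)) - 1*(-42978) = (18/(-25))*(-1 - (18/(-25))² - 36/(-25)) + 42978 = (18*(-1/25))*(-1 - (18*(-1/25))² - 36*(-1)/25) + 42978 = -18*(-1 - (-18/25)² - 2*(-18/25))/25 + 42978 = -18*(-1 - 1*324/625 + 36/25)/25 + 42978 = -18*(-1 - 324/625 + 36/25)/25 + 42978 = -18/25*(-49/625) + 42978 = 882/15625 + 42978 = 671532132/15625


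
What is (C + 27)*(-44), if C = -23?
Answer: -176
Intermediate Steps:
(C + 27)*(-44) = (-23 + 27)*(-44) = 4*(-44) = -176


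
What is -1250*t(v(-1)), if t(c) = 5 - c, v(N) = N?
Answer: -7500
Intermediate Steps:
-1250*t(v(-1)) = -1250*(5 - 1*(-1)) = -1250*(5 + 1) = -1250*6 = -7500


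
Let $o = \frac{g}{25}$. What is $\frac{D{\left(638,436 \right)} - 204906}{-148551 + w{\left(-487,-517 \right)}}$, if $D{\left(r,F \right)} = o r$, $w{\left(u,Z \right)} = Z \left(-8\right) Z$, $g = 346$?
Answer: $\frac{4901902}{57171575} \approx 0.08574$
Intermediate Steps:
$w{\left(u,Z \right)} = - 8 Z^{2}$ ($w{\left(u,Z \right)} = - 8 Z Z = - 8 Z^{2}$)
$o = \frac{346}{25} \approx 13.84$
$D{\left(r,F \right)} = \frac{346 r}{25}$
$\frac{D{\left(638,436 \right)} - 204906}{-148551 + w{\left(-487,-517 \right)}} = \frac{\frac{346}{25} \cdot 638 - 204906}{-148551 - 8 \left(-517\right)^{2}} = \frac{\frac{220748}{25} - 204906}{-148551 - 2138312} = - \frac{4901902}{25 \left(-148551 - 2138312\right)} = - \frac{4901902}{25 \left(-2286863\right)} = \left(- \frac{4901902}{25}\right) \left(- \frac{1}{2286863}\right) = \frac{4901902}{57171575}$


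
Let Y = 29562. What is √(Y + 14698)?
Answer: 2*√11065 ≈ 210.38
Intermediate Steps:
√(Y + 14698) = √(29562 + 14698) = √44260 = 2*√11065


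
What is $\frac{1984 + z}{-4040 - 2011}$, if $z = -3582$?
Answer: $\frac{1598}{6051} \approx 0.26409$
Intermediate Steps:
$\frac{1984 + z}{-4040 - 2011} = \frac{1984 - 3582}{-4040 - 2011} = - \frac{1598}{-6051} = \left(-1598\right) \left(- \frac{1}{6051}\right) = \frac{1598}{6051}$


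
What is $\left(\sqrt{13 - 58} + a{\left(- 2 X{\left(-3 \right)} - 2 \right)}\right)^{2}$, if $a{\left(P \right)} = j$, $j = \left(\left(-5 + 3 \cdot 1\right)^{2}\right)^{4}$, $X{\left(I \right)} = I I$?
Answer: $65491 + 1536 i \sqrt{5} \approx 65491.0 + 3434.6 i$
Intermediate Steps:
$X{\left(I \right)} = I^{2}$
$j = 256$ ($j = \left(\left(-5 + 3\right)^{2}\right)^{4} = \left(\left(-2\right)^{2}\right)^{4} = 4^{4} = 256$)
$a{\left(P \right)} = 256$
$\left(\sqrt{13 - 58} + a{\left(- 2 X{\left(-3 \right)} - 2 \right)}\right)^{2} = \left(\sqrt{13 - 58} + 256\right)^{2} = \left(\sqrt{-45} + 256\right)^{2} = \left(3 i \sqrt{5} + 256\right)^{2} = \left(256 + 3 i \sqrt{5}\right)^{2}$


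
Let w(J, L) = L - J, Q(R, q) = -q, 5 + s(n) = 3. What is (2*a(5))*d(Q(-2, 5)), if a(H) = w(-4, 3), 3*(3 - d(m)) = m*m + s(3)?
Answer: -196/3 ≈ -65.333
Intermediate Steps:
s(n) = -2 (s(n) = -5 + 3 = -2)
d(m) = 11/3 - m²/3 (d(m) = 3 - (m*m - 2)/3 = 3 - (m² - 2)/3 = 3 - (-2 + m²)/3 = 3 + (⅔ - m²/3) = 11/3 - m²/3)
a(H) = 7 (a(H) = 3 - 1*(-4) = 3 + 4 = 7)
(2*a(5))*d(Q(-2, 5)) = (2*7)*(11/3 - (-1*5)²/3) = 14*(11/3 - ⅓*(-5)²) = 14*(11/3 - ⅓*25) = 14*(11/3 - 25/3) = 14*(-14/3) = -196/3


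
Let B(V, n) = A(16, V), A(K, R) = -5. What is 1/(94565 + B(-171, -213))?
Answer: 1/94560 ≈ 1.0575e-5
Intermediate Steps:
B(V, n) = -5
1/(94565 + B(-171, -213)) = 1/(94565 - 5) = 1/94560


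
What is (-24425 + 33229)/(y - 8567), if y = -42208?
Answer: -8804/50775 ≈ -0.17339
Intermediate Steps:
(-24425 + 33229)/(y - 8567) = (-24425 + 33229)/(-42208 - 8567) = 8804/(-50775) = 8804*(-1/50775) = -8804/50775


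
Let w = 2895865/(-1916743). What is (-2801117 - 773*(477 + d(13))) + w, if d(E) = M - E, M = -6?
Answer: -6047616489058/1916743 ≈ -3.1552e+6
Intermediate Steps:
d(E) = -6 - E
w = -2895865/1916743 (w = 2895865*(-1/1916743) = -2895865/1916743 ≈ -1.5108)
(-2801117 - 773*(477 + d(13))) + w = (-2801117 - 773*(477 + (-6 - 1*13))) - 2895865/1916743 = (-2801117 - 773*(477 + (-6 - 13))) - 2895865/1916743 = (-2801117 - 773*(477 - 19)) - 2895865/1916743 = (-2801117 - 773*458) - 2895865/1916743 = (-2801117 - 354034) - 2895865/1916743 = -3155151 - 2895865/1916743 = -6047616489058/1916743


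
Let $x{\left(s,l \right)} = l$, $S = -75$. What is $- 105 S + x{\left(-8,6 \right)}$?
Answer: $7881$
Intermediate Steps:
$- 105 S + x{\left(-8,6 \right)} = \left(-105\right) \left(-75\right) + 6 = 7875 + 6 = 7881$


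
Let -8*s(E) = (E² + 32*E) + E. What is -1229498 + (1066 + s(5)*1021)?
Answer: -5010723/4 ≈ -1.2527e+6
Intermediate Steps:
s(E) = -33*E/8 - E²/8 (s(E) = -((E² + 32*E) + E)/8 = -(E² + 33*E)/8 = -33*E/8 - E²/8)
-1229498 + (1066 + s(5)*1021) = -1229498 + (1066 - ⅛*5*(33 + 5)*1021) = -1229498 + (1066 - ⅛*5*38*1021) = -1229498 + (1066 - 95/4*1021) = -1229498 + (1066 - 96995/4) = -1229498 - 92731/4 = -5010723/4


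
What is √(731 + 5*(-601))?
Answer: I*√2274 ≈ 47.686*I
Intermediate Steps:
√(731 + 5*(-601)) = √(731 - 3005) = √(-2274) = I*√2274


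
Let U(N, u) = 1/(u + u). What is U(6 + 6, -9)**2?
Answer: 1/324 ≈ 0.0030864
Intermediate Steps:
U(N, u) = 1/(2*u)
U(6 + 6, -9)**2 = ((1/2)/(-9))**2 = ((1/2)*(-1/9))**2 = (-1/18)**2 = 1/324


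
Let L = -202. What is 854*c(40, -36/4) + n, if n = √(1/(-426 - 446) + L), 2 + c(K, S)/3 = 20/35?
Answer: -3660 + I*√38399610/436 ≈ -3660.0 + 14.213*I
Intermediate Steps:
c(K, S) = -30/7 (c(K, S) = -6 + 3*(20/35) = -6 + 3*(20*(1/35)) = -6 + 3*(4/7) = -6 + 12/7 = -30/7)
n = I*√38399610/436 (n = √(1/(-426 - 446) - 202) = √(1/(-872) - 202) = √(-1/872 - 202) = √(-176145/872) = I*√38399610/436 ≈ 14.213*I)
854*c(40, -36/4) + n = 854*(-30/7) + I*√38399610/436 = -3660 + I*√38399610/436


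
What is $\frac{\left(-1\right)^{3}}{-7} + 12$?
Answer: $\frac{85}{7} \approx 12.143$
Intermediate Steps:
$\frac{\left(-1\right)^{3}}{-7} + 12 = \left(- \frac{1}{7}\right) \left(-1\right) + 12 = \frac{1}{7} + 12 = \frac{85}{7}$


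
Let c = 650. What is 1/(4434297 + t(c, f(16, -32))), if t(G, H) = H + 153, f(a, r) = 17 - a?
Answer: 1/4434451 ≈ 2.2551e-7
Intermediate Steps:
t(G, H) = 153 + H
1/(4434297 + t(c, f(16, -32))) = 1/(4434297 + (153 + (17 - 1*16))) = 1/(4434297 + (153 + (17 - 16))) = 1/(4434297 + (153 + 1)) = 1/(4434297 + 154) = 1/4434451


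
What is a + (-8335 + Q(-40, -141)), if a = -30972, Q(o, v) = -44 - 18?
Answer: -39369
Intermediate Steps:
Q(o, v) = -62
a + (-8335 + Q(-40, -141)) = -30972 + (-8335 - 62) = -30972 - 8397 = -39369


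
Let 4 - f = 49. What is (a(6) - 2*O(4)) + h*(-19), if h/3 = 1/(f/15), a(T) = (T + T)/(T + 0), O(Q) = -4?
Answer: 29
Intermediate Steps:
f = -45 (f = 4 - 1*49 = 4 - 49 = -45)
a(T) = 2 (a(T) = (2*T)/T = 2)
h = -1 (h = 3/((-45/15)) = 3/((-45*1/15)) = 3/(-3) = 3*(-⅓) = -1)
(a(6) - 2*O(4)) + h*(-19) = (2 - 2*(-4)) - 1*(-19) = (2 + 8) + 19 = 10 + 19 = 29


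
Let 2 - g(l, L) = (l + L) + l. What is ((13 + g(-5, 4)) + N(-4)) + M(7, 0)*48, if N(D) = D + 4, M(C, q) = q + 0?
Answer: 21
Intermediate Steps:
M(C, q) = q
g(l, L) = 2 - L - 2*l (g(l, L) = 2 - ((l + L) + l) = 2 - ((L + l) + l) = 2 - (L + 2*l) = 2 + (-L - 2*l) = 2 - L - 2*l)
N(D) = 4 + D
((13 + g(-5, 4)) + N(-4)) + M(7, 0)*48 = ((13 + (2 - 1*4 - 2*(-5))) + (4 - 4)) + 0*48 = ((13 + (2 - 4 + 10)) + 0) + 0 = ((13 + 8) + 0) + 0 = (21 + 0) + 0 = 21 + 0 = 21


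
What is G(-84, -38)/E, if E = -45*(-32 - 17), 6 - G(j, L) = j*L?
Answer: -354/245 ≈ -1.4449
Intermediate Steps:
G(j, L) = 6 - L*j (G(j, L) = 6 - j*L = 6 - L*j)
E = 2205 (E = -45*(-49) = 2205)
G(-84, -38)/E = (6 - 1*(-38)*(-84))/2205 = (6 - 3192)*(1/2205) = -3186*1/2205 = -354/245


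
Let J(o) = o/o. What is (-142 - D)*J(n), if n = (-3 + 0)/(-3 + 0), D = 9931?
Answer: -10073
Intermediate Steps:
n = 1 (n = -3/(-3) = -3*(-1/3) = 1)
J(o) = 1
(-142 - D)*J(n) = (-142 - 1*9931)*1 = (-142 - 9931)*1 = -10073*1 = -10073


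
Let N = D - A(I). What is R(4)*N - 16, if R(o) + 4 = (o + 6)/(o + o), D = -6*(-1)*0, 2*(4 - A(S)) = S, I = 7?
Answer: -117/8 ≈ -14.625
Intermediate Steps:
A(S) = 4 - S/2
D = 0 (D = 6*0 = 0)
N = -½ (N = 0 - (4 - ½*7) = 0 - (4 - 7/2) = 0 - 1*½ = 0 - ½ = -½ ≈ -0.50000)
R(o) = -4 + (6 + o)/(2*o) (R(o) = -4 + (o + 6)/(o + o) = -4 + (6 + o)/((2*o)) = -4 + (6 + o)*(1/(2*o)) = -4 + (6 + o)/(2*o))
R(4)*N - 16 = (-7/2 + 3/4)*(-½) - 16 = (-7/2 + 3*(¼))*(-½) - 16 = (-7/2 + ¾)*(-½) - 16 = -11/4*(-½) - 16 = 11/8 - 16 = -117/8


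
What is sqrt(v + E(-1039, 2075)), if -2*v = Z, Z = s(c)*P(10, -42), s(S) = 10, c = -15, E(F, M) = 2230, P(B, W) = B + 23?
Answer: sqrt(2065) ≈ 45.442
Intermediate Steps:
P(B, W) = 23 + B
Z = 330 (Z = 10*(23 + 10) = 10*33 = 330)
v = -165 (v = -1/2*330 = -165)
sqrt(v + E(-1039, 2075)) = sqrt(-165 + 2230) = sqrt(2065)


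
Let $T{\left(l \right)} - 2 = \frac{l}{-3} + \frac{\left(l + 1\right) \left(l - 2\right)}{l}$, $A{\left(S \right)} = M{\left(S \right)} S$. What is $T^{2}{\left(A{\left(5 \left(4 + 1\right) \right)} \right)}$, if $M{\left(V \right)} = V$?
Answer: $\frac{613275368161}{3515625} \approx 1.7444 \cdot 10^{5}$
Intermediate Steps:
$A{\left(S \right)} = S^{2}$ ($A{\left(S \right)} = S S = S^{2}$)
$T{\left(l \right)} = 2 - \frac{l}{3} + \frac{\left(1 + l\right) \left(-2 + l\right)}{l}$ ($T{\left(l \right)} = 2 + \left(\frac{l}{-3} + \frac{\left(l + 1\right) \left(l - 2\right)}{l}\right) = 2 + \left(l \left(- \frac{1}{3}\right) + \frac{\left(1 + l\right) \left(-2 + l\right)}{l}\right) = 2 - \left(\frac{l}{3} - \frac{\left(1 + l\right) \left(-2 + l\right)}{l}\right) = 2 - \frac{l}{3} + \frac{\left(1 + l\right) \left(-2 + l\right)}{l}$)
$T^{2}{\left(A{\left(5 \left(4 + 1\right) \right)} \right)} = \left(1 - \frac{2}{\left(5 \left(4 + 1\right)\right)^{2}} + \frac{2 \left(5 \left(4 + 1\right)\right)^{2}}{3}\right)^{2} = \left(1 - \frac{2}{\left(5 \cdot 5\right)^{2}} + \frac{2 \left(5 \cdot 5\right)^{2}}{3}\right)^{2} = \left(1 - \frac{2}{25^{2}} + \frac{2 \cdot 25^{2}}{3}\right)^{2} = \left(1 - \frac{2}{625} + \frac{2}{3} \cdot 625\right)^{2} = \left(1 - \frac{2}{625} + \frac{1250}{3}\right)^{2} = \left(\frac{783119}{1875}\right)^{2} = \frac{613275368161}{3515625}$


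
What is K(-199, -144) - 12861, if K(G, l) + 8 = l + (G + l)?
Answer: -13356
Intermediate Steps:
K(G, l) = -8 + G + 2*l (K(G, l) = -8 + (l + (G + l)) = -8 + (G + 2*l) = -8 + G + 2*l)
K(-199, -144) - 12861 = (-8 - 199 + 2*(-144)) - 12861 = (-8 - 199 - 288) - 12861 = -495 - 12861 = -13356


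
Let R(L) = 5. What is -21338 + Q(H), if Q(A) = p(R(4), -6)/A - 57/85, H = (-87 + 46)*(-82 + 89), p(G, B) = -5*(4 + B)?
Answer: -520557719/24395 ≈ -21339.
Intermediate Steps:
p(G, B) = -20 - 5*B
H = -287 (H = -41*7 = -287)
Q(A) = -57/85 + 10/A (Q(A) = (-20 - 5*(-6))/A - 57/85 = (-20 + 30)/A - 57*1/85 = 10/A - 57/85 = -57/85 + 10/A)
-21338 + Q(H) = -21338 + (-57/85 + 10/(-287)) = -21338 + (-57/85 + 10*(-1/287)) = -21338 + (-57/85 - 10/287) = -21338 - 17209/24395 = -520557719/24395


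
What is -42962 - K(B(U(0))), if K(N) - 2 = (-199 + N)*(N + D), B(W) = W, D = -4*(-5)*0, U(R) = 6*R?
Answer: -42964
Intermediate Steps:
D = 0 (D = 20*0 = 0)
K(N) = 2 + N*(-199 + N) (K(N) = 2 + (-199 + N)*(N + 0) = 2 + (-199 + N)*N = 2 + N*(-199 + N))
-42962 - K(B(U(0))) = -42962 - (2 + (6*0)**2 - 1194*0) = -42962 - (2 + 0**2 - 199*0) = -42962 - (2 + 0 + 0) = -42962 - 1*2 = -42962 - 2 = -42964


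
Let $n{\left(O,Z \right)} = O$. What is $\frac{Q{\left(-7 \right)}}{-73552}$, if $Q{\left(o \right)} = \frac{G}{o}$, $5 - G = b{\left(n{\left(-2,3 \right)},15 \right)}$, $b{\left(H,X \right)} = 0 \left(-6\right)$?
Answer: $\frac{5}{514864} \approx 9.7113 \cdot 10^{-6}$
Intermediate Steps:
$b{\left(H,X \right)} = 0$
$G = 5$ ($G = 5 - 0 = 5 + 0 = 5$)
$Q{\left(o \right)} = \frac{5}{o}$
$\frac{Q{\left(-7 \right)}}{-73552} = \frac{5 \frac{1}{-7}}{-73552} = 5 \left(- \frac{1}{7}\right) \left(- \frac{1}{73552}\right) = \left(- \frac{5}{7}\right) \left(- \frac{1}{73552}\right) = \frac{5}{514864}$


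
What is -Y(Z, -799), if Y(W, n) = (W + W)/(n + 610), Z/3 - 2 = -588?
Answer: -1172/63 ≈ -18.603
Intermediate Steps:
Z = -1758 (Z = 6 + 3*(-588) = 6 - 1764 = -1758)
Y(W, n) = 2*W/(610 + n) (Y(W, n) = (2*W)/(610 + n) = 2*W/(610 + n))
-Y(Z, -799) = -2*(-1758)/(610 - 799) = -2*(-1758)/(-189) = -2*(-1758)*(-1)/189 = -1*1172/63 = -1172/63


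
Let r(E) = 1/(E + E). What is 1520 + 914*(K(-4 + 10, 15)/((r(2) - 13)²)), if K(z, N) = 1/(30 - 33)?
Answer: 11845936/7803 ≈ 1518.1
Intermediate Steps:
K(z, N) = -⅓ (K(z, N) = 1/(-3) = -⅓)
r(E) = 1/(2*E)
1520 + 914*(K(-4 + 10, 15)/((r(2) - 13)²)) = 1520 + 914*(-1/(3*((½)/2 - 13)²)) = 1520 + 914*(-1/(3*((½)*(½) - 13)²)) = 1520 + 914*(-1/(3*(¼ - 13)²)) = 1520 + 914*(-1/(3*((-51/4)²))) = 1520 + 914*(-1/(3*2601/16)) = 1520 + 914*(-⅓*16/2601) = 1520 + 914*(-16/7803) = 1520 - 14624/7803 = 11845936/7803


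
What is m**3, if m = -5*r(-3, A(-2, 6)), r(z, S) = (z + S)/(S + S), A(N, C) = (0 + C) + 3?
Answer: -125/27 ≈ -4.6296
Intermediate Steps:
A(N, C) = 3 + C (A(N, C) = C + 3 = 3 + C)
r(z, S) = (S + z)/(2*S) (r(z, S) = (S + z)/((2*S)) = (S + z)*(1/(2*S)) = (S + z)/(2*S))
m = -5/3 (m = -5*((3 + 6) - 3)/(2*(3 + 6)) = -5*(9 - 3)/(2*9) = -5*6/(2*9) = -5*1/3 = -5/3 ≈ -1.6667)
m**3 = (-5/3)**3 = -125/27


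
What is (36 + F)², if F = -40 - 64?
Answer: 4624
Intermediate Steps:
F = -104
(36 + F)² = (36 - 104)² = (-68)² = 4624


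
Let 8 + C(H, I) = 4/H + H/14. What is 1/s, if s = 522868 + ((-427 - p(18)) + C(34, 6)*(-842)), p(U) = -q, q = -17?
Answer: 119/62714914 ≈ 1.8975e-6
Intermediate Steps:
p(U) = 17 (p(U) = -1*(-17) = 17)
C(H, I) = -8 + 4/H + H/14 (C(H, I) = -8 + (4/H + H/14) = -8 + 4/H + H/14)
s = 62714914/119 (s = 522868 + ((-427 - 1*17) + (-8 + 4/34 + (1/14)*34)*(-842)) = 522868 + ((-427 - 17) + (-8 + 4*(1/34) + 17/7)*(-842)) = 522868 + (-444 + (-8 + 2/17 + 17/7)*(-842)) = 522868 + (-444 - 649/119*(-842)) = 522868 + (-444 + 546458/119) = 522868 + 493622/119 = 62714914/119 ≈ 5.2702e+5)
1/s = 1/(62714914/119) = 119/62714914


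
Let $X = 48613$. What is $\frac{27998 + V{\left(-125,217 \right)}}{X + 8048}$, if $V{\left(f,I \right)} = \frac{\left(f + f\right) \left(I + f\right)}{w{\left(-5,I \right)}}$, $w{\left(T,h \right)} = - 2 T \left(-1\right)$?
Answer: $\frac{30298}{56661} \approx 0.53472$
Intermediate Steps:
$w{\left(T,h \right)} = 2 T$
$V{\left(f,I \right)} = - \frac{f \left(I + f\right)}{5}$ ($V{\left(f,I \right)} = \frac{\left(f + f\right) \left(I + f\right)}{2 \left(-5\right)} = \frac{2 f \left(I + f\right)}{-10} = 2 f \left(I + f\right) \left(- \frac{1}{10}\right) = - \frac{f \left(I + f\right)}{5}$)
$\frac{27998 + V{\left(-125,217 \right)}}{X + 8048} = \frac{27998 - - 25 \left(217 - 125\right)}{48613 + 8048} = \frac{27998 - \left(-25\right) 92}{56661} = \left(27998 + 2300\right) \frac{1}{56661} = 30298 \cdot \frac{1}{56661} = \frac{30298}{56661}$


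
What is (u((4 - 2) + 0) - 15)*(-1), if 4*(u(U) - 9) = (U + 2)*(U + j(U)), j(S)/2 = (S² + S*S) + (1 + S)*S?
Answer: -24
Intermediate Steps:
j(S) = 4*S² + 2*S*(1 + S) (j(S) = 2*((S² + S*S) + (1 + S)*S) = 2*((S² + S²) + S*(1 + S)) = 2*(2*S² + S*(1 + S)) = 4*S² + 2*S*(1 + S))
u(U) = 9 + (2 + U)*(U + 2*U*(1 + 3*U))/4 (u(U) = 9 + ((U + 2)*(U + 2*U*(1 + 3*U)))/4 = 9 + ((2 + U)*(U + 2*U*(1 + 3*U)))/4 = 9 + (2 + U)*(U + 2*U*(1 + 3*U))/4)
(u((4 - 2) + 0) - 15)*(-1) = ((9 + 3*((4 - 2) + 0)/2 + 3*((4 - 2) + 0)³/2 + 15*((4 - 2) + 0)²/4) - 15)*(-1) = ((9 + 3*(2 + 0)/2 + 3*(2 + 0)³/2 + 15*(2 + 0)²/4) - 15)*(-1) = ((9 + (3/2)*2 + (3/2)*2³ + (15/4)*2²) - 15)*(-1) = ((9 + 3 + (3/2)*8 + (15/4)*4) - 15)*(-1) = ((9 + 3 + 12 + 15) - 15)*(-1) = (39 - 15)*(-1) = 24*(-1) = -24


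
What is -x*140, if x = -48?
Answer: 6720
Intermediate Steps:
-x*140 = -1*(-48)*140 = 48*140 = 6720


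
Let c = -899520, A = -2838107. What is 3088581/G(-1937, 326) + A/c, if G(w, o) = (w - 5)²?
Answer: 3370443737267/848104336320 ≈ 3.9741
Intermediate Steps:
G(w, o) = (-5 + w)²
3088581/G(-1937, 326) + A/c = 3088581/((-5 - 1937)²) - 2838107/(-899520) = 3088581/((-1942)²) - 2838107*(-1/899520) = 3088581/3771364 + 2838107/899520 = 3370443737267/848104336320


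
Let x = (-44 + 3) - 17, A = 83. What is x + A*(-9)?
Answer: -805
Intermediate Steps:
x = -58 (x = -41 - 17 = -58)
x + A*(-9) = -58 + 83*(-9) = -58 - 747 = -805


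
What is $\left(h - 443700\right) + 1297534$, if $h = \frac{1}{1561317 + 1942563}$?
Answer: $\frac{2991731875921}{3503880} \approx 8.5383 \cdot 10^{5}$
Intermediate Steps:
$h = \frac{1}{3503880} \approx 2.854 \cdot 10^{-7}$
$\left(h - 443700\right) + 1297534 = \left(\frac{1}{3503880} - 443700\right) + 1297534 = - \frac{1554671555999}{3503880} + 1297534 = \frac{2991731875921}{3503880}$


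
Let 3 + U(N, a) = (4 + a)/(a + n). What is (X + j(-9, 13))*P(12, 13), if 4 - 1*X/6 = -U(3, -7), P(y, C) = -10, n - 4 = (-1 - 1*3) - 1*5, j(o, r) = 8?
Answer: -155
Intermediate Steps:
n = -5 (n = 4 + ((-1 - 1*3) - 1*5) = 4 + ((-1 - 3) - 5) = 4 + (-4 - 5) = 4 - 9 = -5)
U(N, a) = -3 + (4 + a)/(-5 + a) (U(N, a) = -3 + (4 + a)/(a - 5) = -3 + (4 + a)/(-5 + a))
X = 15/2 (X = 24 - (-6)*(19 - 2*(-7))/(-5 - 7) = 24 - (-6)*(19 + 14)/(-12) = 24 - (-6)*(-1/12*33) = 24 - (-6)*(-11)/4 = 24 - 6*11/4 = 24 - 33/2 = 15/2 ≈ 7.5000)
(X + j(-9, 13))*P(12, 13) = (15/2 + 8)*(-10) = (31/2)*(-10) = -155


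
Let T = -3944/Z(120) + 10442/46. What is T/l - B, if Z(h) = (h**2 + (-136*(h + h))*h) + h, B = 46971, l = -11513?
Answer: -263783079670243/5615868705 ≈ -46971.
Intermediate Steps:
Z(h) = h - 271*h**2 (Z(h) = (h**2 + (-272*h)*h) + h = (h**2 - 272*h**2) + h = -271*h**2 + h = h - 271*h**2)
T = 110727688/487785 (T = -3944*1/(120*(1 - 271*120)) + 10442/46 = -3944*1/(120*(1 - 32520)) + 10442*(1/46) = -3944/(120*(-32519)) + 227 = -3944/(-3902280) + 227 = -3944*(-1/3902280) + 227 = 493/487785 + 227 = 110727688/487785 ≈ 227.00)
T/l - B = (110727688/487785)/(-11513) - 1*46971 = (110727688/487785)*(-1/11513) - 46971 = -110727688/5615868705 - 46971 = -263783079670243/5615868705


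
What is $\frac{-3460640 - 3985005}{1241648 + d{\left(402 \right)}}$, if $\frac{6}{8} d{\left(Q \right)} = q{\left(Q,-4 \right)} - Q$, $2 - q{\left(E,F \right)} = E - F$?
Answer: $- \frac{4467387}{744344} \approx -6.0018$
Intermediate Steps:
$q{\left(E,F \right)} = 2 + F - E$ ($q{\left(E,F \right)} = 2 - \left(E - F\right) = 2 + F - E$)
$d{\left(Q \right)} = - \frac{8}{3} - \frac{8 Q}{3}$ ($d{\left(Q \right)} = \frac{4 \left(\left(2 - 4 - Q\right) - Q\right)}{3} = \frac{4 \left(\left(-2 - Q\right) - Q\right)}{3} = \frac{4 \left(-2 - 2 Q\right)}{3} = - \frac{8}{3} - \frac{8 Q}{3}$)
$\frac{-3460640 - 3985005}{1241648 + d{\left(402 \right)}} = \frac{-3460640 - 3985005}{1241648 - \frac{3224}{3}} = - \frac{7445645}{1241648 - \frac{3224}{3}} = - \frac{7445645}{\frac{3721720}{3}} = \left(-7445645\right) \frac{3}{3721720} = - \frac{4467387}{744344}$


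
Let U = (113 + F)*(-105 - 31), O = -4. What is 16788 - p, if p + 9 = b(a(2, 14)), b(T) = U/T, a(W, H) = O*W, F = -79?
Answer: 16219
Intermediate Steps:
a(W, H) = -4*W
U = -4624 (U = (113 - 79)*(-105 - 31) = 34*(-136) = -4624)
b(T) = -4624/T
p = 569 (p = -9 - 4624/((-4*2)) = -9 - 4624/(-8) = -9 - 4624*(-1/8) = -9 + 578 = 569)
16788 - p = 16788 - 1*569 = 16788 - 569 = 16219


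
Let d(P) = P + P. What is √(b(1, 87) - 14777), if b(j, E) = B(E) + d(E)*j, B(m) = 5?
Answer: 3*I*√1622 ≈ 120.82*I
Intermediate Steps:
d(P) = 2*P
b(j, E) = 5 + 2*E*j (b(j, E) = 5 + (2*E)*j = 5 + 2*E*j)
√(b(1, 87) - 14777) = √((5 + 2*87*1) - 14777) = √((5 + 174) - 14777) = √(179 - 14777) = √(-14598) = 3*I*√1622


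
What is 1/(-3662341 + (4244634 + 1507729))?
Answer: 1/2090022 ≈ 4.7846e-7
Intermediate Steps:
1/(-3662341 + (4244634 + 1507729)) = 1/(-3662341 + 5752363) = 1/2090022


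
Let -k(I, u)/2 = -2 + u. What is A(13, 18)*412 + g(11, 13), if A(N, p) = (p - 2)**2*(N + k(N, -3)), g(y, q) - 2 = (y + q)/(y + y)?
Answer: 26684450/11 ≈ 2.4259e+6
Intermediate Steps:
k(I, u) = 4 - 2*u (k(I, u) = -2*(-2 + u) = 4 - 2*u)
g(y, q) = 2 + (q + y)/(2*y) (g(y, q) = 2 + (y + q)/(y + y) = 2 + (q + y)/((2*y)) = 2 + (q + y)*(1/(2*y)) = 2 + (q + y)/(2*y))
A(N, p) = (-2 + p)**2*(10 + N) (A(N, p) = (p - 2)**2*(N + (4 - 2*(-3))) = (-2 + p)**2*(N + (4 + 6)) = (-2 + p)**2*(N + 10) = (-2 + p)**2*(10 + N))
A(13, 18)*412 + g(11, 13) = ((-2 + 18)**2*(10 + 13))*412 + (1/2)*(13 + 5*11)/11 = (16**2*23)*412 + (1/2)*(1/11)*(13 + 55) = (256*23)*412 + (1/2)*(1/11)*68 = 5888*412 + 34/11 = 2425856 + 34/11 = 26684450/11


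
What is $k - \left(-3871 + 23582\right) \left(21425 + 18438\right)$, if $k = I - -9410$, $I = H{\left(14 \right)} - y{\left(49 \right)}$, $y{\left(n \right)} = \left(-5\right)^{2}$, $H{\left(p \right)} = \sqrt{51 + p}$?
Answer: $-785730208 + \sqrt{65} \approx -7.8573 \cdot 10^{8}$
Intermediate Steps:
$y{\left(n \right)} = 25$
$I = -25 + \sqrt{65}$ ($I = \sqrt{51 + 14} - 25 = \sqrt{65} - 25 = -25 + \sqrt{65} \approx -16.938$)
$k = 9385 + \sqrt{65}$ ($k = \left(-25 + \sqrt{65}\right) - -9410 = \left(-25 + \sqrt{65}\right) + 9410 = 9385 + \sqrt{65} \approx 9393.1$)
$k - \left(-3871 + 23582\right) \left(21425 + 18438\right) = \left(9385 + \sqrt{65}\right) - \left(-3871 + 23582\right) \left(21425 + 18438\right) = \left(9385 + \sqrt{65}\right) - 19711 \cdot 39863 = \left(9385 + \sqrt{65}\right) - 785739593 = -785730208 + \sqrt{65}$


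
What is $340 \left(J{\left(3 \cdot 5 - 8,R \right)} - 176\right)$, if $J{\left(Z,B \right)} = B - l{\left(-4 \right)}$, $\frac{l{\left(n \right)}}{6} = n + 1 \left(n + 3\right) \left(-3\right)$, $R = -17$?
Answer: $-63580$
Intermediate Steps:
$l{\left(n \right)} = -54 - 12 n$ ($l{\left(n \right)} = 6 \left(n + 1 \left(n + 3\right) \left(-3\right)\right) = 6 \left(n + 1 \left(3 + n\right) \left(-3\right)\right) = 6 \left(n + \left(3 + n\right) \left(-3\right)\right) = 6 \left(n - \left(9 + 3 n\right)\right) = 6 \left(-9 - 2 n\right) = -54 - 12 n$)
$J{\left(Z,B \right)} = 6 + B$ ($J{\left(Z,B \right)} = B - \left(-54 - -48\right) = B - \left(-54 + 48\right) = B - -6 = B + 6 = 6 + B$)
$340 \left(J{\left(3 \cdot 5 - 8,R \right)} - 176\right) = 340 \left(\left(6 - 17\right) - 176\right) = 340 \left(-11 - 176\right) = 340 \left(-187\right) = -63580$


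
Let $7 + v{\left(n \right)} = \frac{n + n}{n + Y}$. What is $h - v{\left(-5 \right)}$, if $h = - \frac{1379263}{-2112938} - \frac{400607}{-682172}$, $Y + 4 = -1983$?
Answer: $\frac{738896697304969}{89726349548166} \approx 8.235$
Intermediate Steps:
$Y = -1987$ ($Y = -4 - 1983 = -1987$)
$v{\left(n \right)} = -7 + \frac{2 n}{-1987 + n}$ ($v{\left(n \right)} = -7 + \frac{n + n}{n - 1987} = -7 + \frac{2 n}{-1987 + n}$)
$h = \frac{893676176301}{720693570668}$ ($h = \left(-1379263\right) \left(- \frac{1}{2112938}\right) - - \frac{400607}{682172} = \frac{1379263}{2112938} + \frac{400607}{682172} = \frac{893676176301}{720693570668} \approx 1.24$)
$h - v{\left(-5 \right)} = \frac{893676176301}{720693570668} - \frac{13909 - -25}{-1987 - 5} = \frac{893676176301}{720693570668} - \frac{13909 + 25}{-1992} = \frac{893676176301}{720693570668} - \left(- \frac{1}{1992}\right) 13934 = \frac{893676176301}{720693570668} - - \frac{6967}{996} = \frac{893676176301}{720693570668} + \frac{6967}{996} = \frac{738896697304969}{89726349548166}$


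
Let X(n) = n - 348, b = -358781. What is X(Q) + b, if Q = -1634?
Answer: -360763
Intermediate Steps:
X(n) = -348 + n
X(Q) + b = (-348 - 1634) - 358781 = -1982 - 358781 = -360763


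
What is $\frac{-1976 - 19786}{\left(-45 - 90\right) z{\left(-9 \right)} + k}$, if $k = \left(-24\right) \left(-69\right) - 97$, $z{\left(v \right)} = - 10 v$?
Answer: $\frac{21762}{10591} \approx 2.0548$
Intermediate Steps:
$k = 1559$ ($k = 1656 - 97 = 1559$)
$\frac{-1976 - 19786}{\left(-45 - 90\right) z{\left(-9 \right)} + k} = \frac{-1976 - 19786}{\left(-45 - 90\right) \left(\left(-10\right) \left(-9\right)\right) + 1559} = - \frac{21762}{\left(-135\right) 90 + 1559} = - \frac{21762}{-12150 + 1559} = - \frac{21762}{-10591} = \left(-21762\right) \left(- \frac{1}{10591}\right) = \frac{21762}{10591}$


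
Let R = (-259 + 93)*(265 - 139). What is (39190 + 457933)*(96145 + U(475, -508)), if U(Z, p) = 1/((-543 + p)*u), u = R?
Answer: 999698852705333/20916 ≈ 4.7796e+10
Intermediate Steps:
R = -20916 (R = -166*126 = -20916)
u = -20916
U(Z, p) = -1/(20916*(-543 + p)) (U(Z, p) = 1/((-543 + p)*(-20916)) = -1/20916/(-543 + p) = -1/(20916*(-543 + p)))
(39190 + 457933)*(96145 + U(475, -508)) = (39190 + 457933)*(96145 - 1/(-11357388 + 20916*(-508))) = 497123*(96145 - 1/(-11357388 - 10625328)) = 497123*(96145 - 1/(-21982716)) = 497123*(96145 - 1*(-1/21982716)) = 497123*(96145 + 1/21982716) = 497123*(2113528229821/21982716) = 999698852705333/20916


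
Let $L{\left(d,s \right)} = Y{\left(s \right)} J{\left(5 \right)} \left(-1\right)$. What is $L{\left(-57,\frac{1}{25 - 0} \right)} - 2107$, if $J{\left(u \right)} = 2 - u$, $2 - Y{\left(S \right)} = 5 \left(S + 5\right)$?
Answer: $- \frac{10883}{5} \approx -2176.6$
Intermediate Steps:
$Y{\left(S \right)} = -23 - 5 S$ ($Y{\left(S \right)} = 2 - 5 \left(S + 5\right) = 2 - 5 \left(5 + S\right) = 2 - \left(25 + 5 S\right) = -23 - 5 S$)
$L{\left(d,s \right)} = -69 - 15 s$ ($L{\left(d,s \right)} = \left(-23 - 5 s\right) \left(2 - 5\right) \left(-1\right) = \left(-23 - 5 s\right) \left(-3\right) \left(-1\right) = \left(69 + 15 s\right) \left(-1\right) = -69 - 15 s$)
$L{\left(-57,\frac{1}{25 - 0} \right)} - 2107 = \left(-69 - \frac{15}{25 - 0}\right) - 2107 = \left(-69 - \frac{15}{25 + 0}\right) - 2107 = \left(-69 - \frac{15}{25}\right) - 2107 = \left(-69 - \frac{3}{5}\right) - 2107 = - \frac{348}{5} - 2107 = - \frac{10883}{5}$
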